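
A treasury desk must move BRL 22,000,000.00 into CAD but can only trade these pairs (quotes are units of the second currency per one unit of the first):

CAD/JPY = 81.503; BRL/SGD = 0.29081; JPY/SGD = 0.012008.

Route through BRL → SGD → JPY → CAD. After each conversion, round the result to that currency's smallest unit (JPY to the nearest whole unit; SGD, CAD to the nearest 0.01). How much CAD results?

CAD 6,537,139.36

BRL 22,000,000.00 × 0.29081 = SGD 6,397,820.00
SGD 6,397,820.00 ÷ 0.012008 = JPY 532,796,469
JPY 532,796,469 ÷ 81.503 = CAD 6,537,139.36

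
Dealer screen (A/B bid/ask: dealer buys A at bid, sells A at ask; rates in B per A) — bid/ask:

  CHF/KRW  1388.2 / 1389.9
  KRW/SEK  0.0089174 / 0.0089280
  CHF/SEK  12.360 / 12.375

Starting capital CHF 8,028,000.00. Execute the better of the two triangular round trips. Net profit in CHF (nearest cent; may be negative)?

Best loop CHF → KRW → SEK → CHF:
CHF 8,028,000.00 × 1388.2 (sell CHF at bid) = KRW 11,144,469,600
KRW 11,144,469,600 × 0.0089174 (sell KRW at bid) = SEK 99,379,693.21
SEK 99,379,693.21 ÷ 12.375 (buy CHF at ask) = CHF 8,030,682.28

Net profit: CHF 2,682.28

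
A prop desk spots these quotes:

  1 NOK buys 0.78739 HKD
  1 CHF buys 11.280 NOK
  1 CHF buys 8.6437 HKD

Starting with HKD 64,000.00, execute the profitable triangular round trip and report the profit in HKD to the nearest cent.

Profit: HKD 1,762.65

Profitable loop is HKD → CHF → NOK → HKD:
HKD 64,000.00 ÷ 8.6437 = CHF 7,404.24
CHF 7,404.24 × 11.280 = NOK 83,519.79
NOK 83,519.79 × 0.78739 = HKD 65,762.65
Profit = HKD 65,762.65 − HKD 64,000.00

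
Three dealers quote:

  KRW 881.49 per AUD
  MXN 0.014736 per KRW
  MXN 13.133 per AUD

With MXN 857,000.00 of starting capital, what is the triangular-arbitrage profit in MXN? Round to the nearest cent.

Profit: MXN 9,458.49

Profitable loop is MXN → KRW → AUD → MXN:
MXN 857,000.00 ÷ 0.014736 = KRW 58,156,895
KRW 58,156,895 ÷ 881.49 = AUD 65,975.67
AUD 65,975.67 × 13.133 = MXN 866,458.49
Profit = MXN 866,458.49 − MXN 857,000.00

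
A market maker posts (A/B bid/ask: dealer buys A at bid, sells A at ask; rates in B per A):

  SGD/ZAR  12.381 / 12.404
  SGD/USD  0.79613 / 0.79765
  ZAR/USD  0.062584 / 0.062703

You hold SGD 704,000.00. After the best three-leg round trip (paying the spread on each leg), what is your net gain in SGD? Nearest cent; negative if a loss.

Best loop SGD → USD → ZAR → SGD:
SGD 704,000.00 × 0.79613 (sell SGD at bid) = USD 560,475.52
USD 560,475.52 ÷ 0.062703 (buy ZAR at ask) = ZAR 8,938,575.83
ZAR 8,938,575.83 ÷ 12.404 (buy SGD at ask) = SGD 720,620.43

Net profit: SGD 16,620.43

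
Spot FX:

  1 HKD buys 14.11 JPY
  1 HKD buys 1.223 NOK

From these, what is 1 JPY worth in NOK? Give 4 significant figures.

1 JPY ÷ 14.11 = 0.0708717 HKD
0.0708717 HKD × 1.223 = 0.0866761 NOK

JPY/NOK = 0.08668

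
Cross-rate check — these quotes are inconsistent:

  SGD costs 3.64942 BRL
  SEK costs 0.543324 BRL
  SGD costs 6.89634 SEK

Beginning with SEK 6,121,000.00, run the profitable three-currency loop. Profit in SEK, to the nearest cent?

Profit: SEK 163,577.49

Profitable loop is SEK → BRL → SGD → SEK:
SEK 6,121,000.00 × 0.543324 = BRL 3,325,686.20
BRL 3,325,686.20 ÷ 3.64942 = SGD 911,291.71
SGD 911,291.71 × 6.89634 = SEK 6,284,577.49
Profit = SEK 6,284,577.49 − SEK 6,121,000.00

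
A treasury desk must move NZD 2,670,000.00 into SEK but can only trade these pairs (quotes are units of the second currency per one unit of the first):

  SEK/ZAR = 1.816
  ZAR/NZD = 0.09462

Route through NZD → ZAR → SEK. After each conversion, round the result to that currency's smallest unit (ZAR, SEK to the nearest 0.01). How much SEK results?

SEK 15,538,620.98

NZD 2,670,000.00 ÷ 0.09462 = ZAR 28,218,135.70
ZAR 28,218,135.70 ÷ 1.816 = SEK 15,538,620.98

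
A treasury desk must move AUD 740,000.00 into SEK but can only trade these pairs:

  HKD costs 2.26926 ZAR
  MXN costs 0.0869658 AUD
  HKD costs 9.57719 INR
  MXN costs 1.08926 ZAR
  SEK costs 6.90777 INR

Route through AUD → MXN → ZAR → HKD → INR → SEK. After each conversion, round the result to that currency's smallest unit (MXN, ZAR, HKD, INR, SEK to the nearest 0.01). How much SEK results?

SEK 5,662,793.89

AUD 740,000.00 ÷ 0.0869658 = MXN 8,509,092.08
MXN 8,509,092.08 × 1.08926 = ZAR 9,268,613.64
ZAR 9,268,613.64 ÷ 2.26926 = HKD 4,084,421.19
HKD 4,084,421.19 × 9.57719 = INR 39,117,277.78
INR 39,117,277.78 ÷ 6.90777 = SEK 5,662,793.89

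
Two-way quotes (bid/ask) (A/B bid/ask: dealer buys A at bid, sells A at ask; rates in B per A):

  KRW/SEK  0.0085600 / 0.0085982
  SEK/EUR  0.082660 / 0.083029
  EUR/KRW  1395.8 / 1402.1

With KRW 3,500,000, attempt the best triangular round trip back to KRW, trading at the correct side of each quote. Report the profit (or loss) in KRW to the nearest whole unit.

Best loop KRW → EUR → SEK → KRW:
KRW 3,500,000 ÷ 1402.1 (buy EUR at ask) = EUR 2,496.26
EUR 2,496.26 ÷ 0.083029 (buy SEK at ask) = SEK 30,064.86
SEK 30,064.86 ÷ 0.0085982 (buy KRW at ask) = KRW 3,496,646

Net result: KRW -3,354 (no profitable arbitrage after spreads)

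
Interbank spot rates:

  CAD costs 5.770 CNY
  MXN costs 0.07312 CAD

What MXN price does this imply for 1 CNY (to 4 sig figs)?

1 CNY ÷ 5.770 = 0.17331 CAD
0.17331 CAD ÷ 0.07312 = 2.37022 MXN

CNY/MXN = 2.370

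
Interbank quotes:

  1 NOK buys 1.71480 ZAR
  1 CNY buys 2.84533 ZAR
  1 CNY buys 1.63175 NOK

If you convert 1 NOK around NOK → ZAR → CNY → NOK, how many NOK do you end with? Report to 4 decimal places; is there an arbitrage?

Around NOK → ZAR → CNY → NOK: 1 × 1.71480 ÷ 2.84533 × 1.63175 = 0.983410
Product < 1; profitable direction is NOK → CNY → ZAR → NOK.

0.9834 (arbitrage exists)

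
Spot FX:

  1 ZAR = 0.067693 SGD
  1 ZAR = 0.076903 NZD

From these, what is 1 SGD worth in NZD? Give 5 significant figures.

SGD/NZD = 1.1361

1 SGD ÷ 0.067693 = 14.7726 ZAR
14.7726 ZAR × 0.076903 = 1.13606 NZD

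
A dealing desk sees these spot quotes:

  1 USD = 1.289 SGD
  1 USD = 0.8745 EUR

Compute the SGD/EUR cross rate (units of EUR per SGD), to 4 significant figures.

SGD/EUR = 0.6784

1 SGD ÷ 1.289 = 0.775795 USD
0.775795 USD × 0.8745 = 0.678433 EUR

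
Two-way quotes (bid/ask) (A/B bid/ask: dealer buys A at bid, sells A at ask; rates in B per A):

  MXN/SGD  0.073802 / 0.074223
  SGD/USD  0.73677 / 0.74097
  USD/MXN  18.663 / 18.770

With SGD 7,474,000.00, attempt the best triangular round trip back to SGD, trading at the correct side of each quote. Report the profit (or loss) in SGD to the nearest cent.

Best loop SGD → USD → MXN → SGD:
SGD 7,474,000.00 × 0.73677 (sell SGD at bid) = USD 5,506,618.98
USD 5,506,618.98 × 18.663 (sell USD at bid) = MXN 102,770,030.02
MXN 102,770,030.02 × 0.073802 (sell MXN at bid) = SGD 7,584,633.76

Net profit: SGD 110,633.76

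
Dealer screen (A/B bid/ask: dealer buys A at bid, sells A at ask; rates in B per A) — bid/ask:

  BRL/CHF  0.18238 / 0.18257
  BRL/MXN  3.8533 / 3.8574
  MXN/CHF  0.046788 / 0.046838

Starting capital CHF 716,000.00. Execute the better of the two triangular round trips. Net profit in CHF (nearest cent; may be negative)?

Net profit: CHF 6,765.17

Best loop CHF → MXN → BRL → CHF:
CHF 716,000.00 ÷ 0.046838 (buy MXN at ask) = MXN 15,286,732.99
MXN 15,286,732.99 ÷ 3.8574 (buy BRL at ask) = BRL 3,962,962.88
BRL 3,962,962.88 × 0.18238 (sell BRL at bid) = CHF 722,765.17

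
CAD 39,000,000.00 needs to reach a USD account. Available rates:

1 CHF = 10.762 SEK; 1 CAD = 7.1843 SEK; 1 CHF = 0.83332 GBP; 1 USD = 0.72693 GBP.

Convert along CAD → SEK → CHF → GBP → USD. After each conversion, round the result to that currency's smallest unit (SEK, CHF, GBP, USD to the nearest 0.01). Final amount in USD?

USD 29,845,254.83

CAD 39,000,000.00 × 7.1843 = SEK 280,187,700.00
SEK 280,187,700.00 ÷ 10.762 = CHF 26,034,909.87
CHF 26,034,909.87 × 0.83332 = GBP 21,695,411.09
GBP 21,695,411.09 ÷ 0.72693 = USD 29,845,254.83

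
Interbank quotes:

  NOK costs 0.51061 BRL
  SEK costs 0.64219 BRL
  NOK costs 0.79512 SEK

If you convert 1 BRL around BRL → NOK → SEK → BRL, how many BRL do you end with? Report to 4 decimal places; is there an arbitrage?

1.0000 (no arbitrage)

Around BRL → NOK → SEK → BRL: 1 ÷ 0.51061 × 0.79512 × 0.64219 = 1.000016
Product ≈ 1 (deviation 0.002%, within rounding noise).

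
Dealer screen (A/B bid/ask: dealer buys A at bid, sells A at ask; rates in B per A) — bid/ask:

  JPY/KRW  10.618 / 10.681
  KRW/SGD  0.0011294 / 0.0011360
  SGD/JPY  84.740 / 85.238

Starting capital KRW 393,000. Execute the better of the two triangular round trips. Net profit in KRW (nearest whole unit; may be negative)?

Net profit: KRW 6,366

Best loop KRW → SGD → JPY → KRW:
KRW 393,000 × 0.0011294 (sell KRW at bid) = SGD 443.85
SGD 443.85 × 84.740 (sell SGD at bid) = JPY 37,612
JPY 37,612 × 10.618 (sell JPY at bid) = KRW 399,366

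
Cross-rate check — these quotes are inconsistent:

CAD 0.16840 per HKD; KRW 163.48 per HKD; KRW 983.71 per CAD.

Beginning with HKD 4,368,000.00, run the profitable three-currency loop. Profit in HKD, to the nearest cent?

Profitable loop is HKD → CAD → KRW → HKD:
HKD 4,368,000.00 × 0.16840 = CAD 735,571.20
CAD 735,571.20 × 983.71 = KRW 723,588,745
KRW 723,588,745 ÷ 163.48 = HKD 4,426,160.66
Profit = HKD 4,426,160.66 − HKD 4,368,000.00

Profit: HKD 58,160.66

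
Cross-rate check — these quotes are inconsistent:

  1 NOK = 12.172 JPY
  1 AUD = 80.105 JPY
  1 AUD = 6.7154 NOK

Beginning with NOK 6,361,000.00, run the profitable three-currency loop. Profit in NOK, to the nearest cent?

Profit: NOK 129,820.53

Profitable loop is NOK → JPY → AUD → NOK:
NOK 6,361,000.00 × 12.172 = JPY 77,426,092
JPY 77,426,092 ÷ 80.105 = AUD 966,557.54
AUD 966,557.54 × 6.7154 = NOK 6,490,820.53
Profit = NOK 6,490,820.53 − NOK 6,361,000.00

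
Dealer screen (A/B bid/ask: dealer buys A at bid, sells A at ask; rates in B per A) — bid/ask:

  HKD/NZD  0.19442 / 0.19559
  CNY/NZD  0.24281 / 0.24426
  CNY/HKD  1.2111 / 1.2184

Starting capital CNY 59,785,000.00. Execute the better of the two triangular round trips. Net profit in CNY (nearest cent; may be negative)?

Net profit: CNY 1,129,721.86

Best loop CNY → NZD → HKD → CNY:
CNY 59,785,000.00 × 0.24281 (sell CNY at bid) = NZD 14,516,395.85
NZD 14,516,395.85 ÷ 0.19559 (buy HKD at ask) = HKD 74,218,497.11
HKD 74,218,497.11 ÷ 1.2184 (buy CNY at ask) = CNY 60,914,721.86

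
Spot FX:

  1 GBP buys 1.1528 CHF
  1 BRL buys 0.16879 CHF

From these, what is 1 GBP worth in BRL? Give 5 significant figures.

1 GBP × 1.1528 = 1.1528 CHF
1.1528 CHF ÷ 0.16879 = 6.82979 BRL

GBP/BRL = 6.8298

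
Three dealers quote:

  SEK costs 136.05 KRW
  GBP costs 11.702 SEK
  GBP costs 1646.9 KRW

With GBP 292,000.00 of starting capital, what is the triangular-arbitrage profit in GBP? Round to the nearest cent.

Profitable loop is GBP → KRW → SEK → GBP:
GBP 292,000.00 × 1646.9 = KRW 480,894,800
KRW 480,894,800 ÷ 136.05 = SEK 3,534,691.66
SEK 3,534,691.66 ÷ 11.702 = GBP 302,058.76
Profit = GBP 302,058.76 − GBP 292,000.00

Profit: GBP 10,058.76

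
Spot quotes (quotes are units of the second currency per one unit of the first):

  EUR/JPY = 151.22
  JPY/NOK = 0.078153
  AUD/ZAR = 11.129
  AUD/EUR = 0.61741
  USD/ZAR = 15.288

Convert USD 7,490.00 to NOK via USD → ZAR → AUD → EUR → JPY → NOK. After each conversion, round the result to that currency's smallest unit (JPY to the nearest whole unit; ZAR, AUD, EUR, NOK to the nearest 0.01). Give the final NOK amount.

NOK 75,076.66

USD 7,490.00 × 15.288 = ZAR 114,507.12
ZAR 114,507.12 ÷ 11.129 = AUD 10,289.08
AUD 10,289.08 × 0.61741 = EUR 6,352.58
EUR 6,352.58 × 151.22 = JPY 960,637
JPY 960,637 × 0.078153 = NOK 75,076.66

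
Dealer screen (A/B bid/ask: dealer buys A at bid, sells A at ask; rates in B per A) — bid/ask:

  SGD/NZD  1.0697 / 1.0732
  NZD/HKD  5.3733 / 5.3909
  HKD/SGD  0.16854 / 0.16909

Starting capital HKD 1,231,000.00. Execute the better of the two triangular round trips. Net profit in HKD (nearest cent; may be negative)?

Best loop HKD → NZD → SGD → HKD:
HKD 1,231,000.00 ÷ 5.3909 (buy NZD at ask) = NZD 228,347.77
NZD 228,347.77 ÷ 1.0732 (buy SGD at ask) = SGD 212,772.80
SGD 212,772.80 ÷ 0.16909 (buy HKD at ask) = HKD 1,258,340.54

Net profit: HKD 27,340.54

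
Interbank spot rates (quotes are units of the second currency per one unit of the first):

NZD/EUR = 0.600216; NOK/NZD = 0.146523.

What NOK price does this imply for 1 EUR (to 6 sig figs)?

EUR/NOK = 11.3707

1 EUR ÷ 0.600216 = 1.66607 NZD
1.66607 NZD ÷ 0.146523 = 11.3707 NOK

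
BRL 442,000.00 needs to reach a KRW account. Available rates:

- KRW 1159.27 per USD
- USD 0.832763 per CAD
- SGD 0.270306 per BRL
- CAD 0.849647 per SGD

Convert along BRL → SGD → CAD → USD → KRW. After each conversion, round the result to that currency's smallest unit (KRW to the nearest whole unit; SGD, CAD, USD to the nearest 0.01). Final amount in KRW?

KRW 97,999,191

BRL 442,000.00 × 0.270306 = SGD 119,475.25
SGD 119,475.25 × 0.849647 = CAD 101,511.79
CAD 101,511.79 × 0.832763 = USD 84,535.26
USD 84,535.26 × 1159.27 = KRW 97,999,191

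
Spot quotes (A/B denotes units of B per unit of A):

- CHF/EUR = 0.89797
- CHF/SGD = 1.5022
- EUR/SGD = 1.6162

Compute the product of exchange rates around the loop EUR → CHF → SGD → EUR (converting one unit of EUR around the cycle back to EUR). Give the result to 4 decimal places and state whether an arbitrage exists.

Around EUR → CHF → SGD → EUR: 1 ÷ 0.89797 × 1.5022 ÷ 1.6162 = 1.035073
Product > 1; profitable direction is EUR → CHF → SGD → EUR.

1.0351 (arbitrage exists)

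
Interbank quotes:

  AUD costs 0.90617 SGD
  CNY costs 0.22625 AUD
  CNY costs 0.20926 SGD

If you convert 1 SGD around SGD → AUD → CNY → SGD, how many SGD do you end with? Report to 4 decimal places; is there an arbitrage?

1.0207 (arbitrage exists)

Around SGD → AUD → CNY → SGD: 1 ÷ 0.90617 ÷ 0.22625 × 0.20926 = 1.020676
Product > 1; profitable direction is SGD → AUD → CNY → SGD.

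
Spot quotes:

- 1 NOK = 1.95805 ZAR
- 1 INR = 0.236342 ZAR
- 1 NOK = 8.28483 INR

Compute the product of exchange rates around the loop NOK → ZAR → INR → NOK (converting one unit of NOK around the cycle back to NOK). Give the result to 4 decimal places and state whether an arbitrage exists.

Around NOK → ZAR → INR → NOK: 1 × 1.95805 ÷ 0.236342 ÷ 8.28483 = 0.999998
Product ≈ 1 (deviation 0.000%, within rounding noise).

1.0000 (no arbitrage)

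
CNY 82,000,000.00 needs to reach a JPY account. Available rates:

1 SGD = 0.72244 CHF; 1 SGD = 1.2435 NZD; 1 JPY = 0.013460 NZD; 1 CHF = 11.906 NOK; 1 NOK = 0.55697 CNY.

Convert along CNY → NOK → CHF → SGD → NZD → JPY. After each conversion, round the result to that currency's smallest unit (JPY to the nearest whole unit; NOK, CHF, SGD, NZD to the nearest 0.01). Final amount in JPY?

JPY 1,581,303,079

CNY 82,000,000.00 ÷ 0.55697 = NOK 147,225,164.73
NOK 147,225,164.73 ÷ 11.906 = CHF 12,365,627.81
CHF 12,365,627.81 ÷ 0.72244 = SGD 17,116,477.23
SGD 17,116,477.23 × 1.2435 = NZD 21,284,339.44
NZD 21,284,339.44 ÷ 0.013460 = JPY 1,581,303,079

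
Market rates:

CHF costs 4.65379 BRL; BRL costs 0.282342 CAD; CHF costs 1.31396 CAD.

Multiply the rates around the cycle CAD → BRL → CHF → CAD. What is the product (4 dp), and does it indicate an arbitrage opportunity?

1.0000 (no arbitrage)

Around CAD → BRL → CHF → CAD: 1 ÷ 0.282342 ÷ 4.65379 × 1.31396 = 1.000000
Product ≈ 1 (deviation 0.000%, within rounding noise).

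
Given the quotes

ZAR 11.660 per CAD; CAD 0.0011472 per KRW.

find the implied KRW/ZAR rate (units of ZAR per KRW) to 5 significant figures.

1 KRW × 0.0011472 = 0.0011472 CAD
0.0011472 CAD × 11.660 = 0.0133764 ZAR

KRW/ZAR = 0.013376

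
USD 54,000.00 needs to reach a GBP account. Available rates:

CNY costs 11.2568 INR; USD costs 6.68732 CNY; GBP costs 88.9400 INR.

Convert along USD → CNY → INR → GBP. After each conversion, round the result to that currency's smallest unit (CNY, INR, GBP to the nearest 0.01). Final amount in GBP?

USD 54,000.00 × 6.68732 = CNY 361,115.28
CNY 361,115.28 × 11.2568 = INR 4,065,002.48
INR 4,065,002.48 ÷ 88.9400 = GBP 45,705.00

GBP 45,705.00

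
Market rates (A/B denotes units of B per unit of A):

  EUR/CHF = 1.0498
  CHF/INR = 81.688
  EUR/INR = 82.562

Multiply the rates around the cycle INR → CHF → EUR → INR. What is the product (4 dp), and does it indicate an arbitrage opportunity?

0.9628 (arbitrage exists)

Around INR → CHF → EUR → INR: 1 ÷ 81.688 ÷ 1.0498 × 82.562 = 0.962754
Product < 1; profitable direction is INR → EUR → CHF → INR.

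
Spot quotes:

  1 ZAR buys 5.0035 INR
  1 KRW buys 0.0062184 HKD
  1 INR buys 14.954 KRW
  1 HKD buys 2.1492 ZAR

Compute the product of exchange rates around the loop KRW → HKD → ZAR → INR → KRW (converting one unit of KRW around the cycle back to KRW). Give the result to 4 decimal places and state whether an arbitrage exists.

1.0000 (no arbitrage)

Around KRW → HKD → ZAR → INR → KRW: 1 × 0.0062184 × 2.1492 × 5.0035 × 14.954 = 0.999970
Product ≈ 1 (deviation 0.003%, within rounding noise).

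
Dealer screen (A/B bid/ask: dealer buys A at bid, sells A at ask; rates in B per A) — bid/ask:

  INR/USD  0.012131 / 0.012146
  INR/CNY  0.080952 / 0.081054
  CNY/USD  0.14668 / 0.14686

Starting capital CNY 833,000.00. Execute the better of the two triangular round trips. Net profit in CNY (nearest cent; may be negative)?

Best loop CNY → INR → USD → CNY:
CNY 833,000.00 ÷ 0.081054 (buy INR at ask) = INR 10,277,099.22
INR 10,277,099.22 × 0.012131 (sell INR at bid) = USD 124,671.49
USD 124,671.49 ÷ 0.14686 (buy CNY at ask) = CNY 848,913.87

Net profit: CNY 15,913.87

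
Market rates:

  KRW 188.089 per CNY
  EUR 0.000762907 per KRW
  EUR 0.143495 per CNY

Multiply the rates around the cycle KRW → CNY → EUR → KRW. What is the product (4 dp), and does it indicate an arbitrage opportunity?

Around KRW → CNY → EUR → KRW: 1 ÷ 188.089 × 0.143495 ÷ 0.000762907 = 1.000004
Product ≈ 1 (deviation 0.000%, within rounding noise).

1.0000 (no arbitrage)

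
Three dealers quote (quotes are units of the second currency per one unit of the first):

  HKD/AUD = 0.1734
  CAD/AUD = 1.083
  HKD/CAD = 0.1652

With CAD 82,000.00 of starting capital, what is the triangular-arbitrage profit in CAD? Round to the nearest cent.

Profit: CAD 2,606.41

Profitable loop is CAD → AUD → HKD → CAD:
CAD 82,000.00 × 1.083 = AUD 88,806.00
AUD 88,806.00 ÷ 0.1734 = HKD 512,145.33
HKD 512,145.33 × 0.1652 = CAD 84,606.41
Profit = CAD 84,606.41 − CAD 82,000.00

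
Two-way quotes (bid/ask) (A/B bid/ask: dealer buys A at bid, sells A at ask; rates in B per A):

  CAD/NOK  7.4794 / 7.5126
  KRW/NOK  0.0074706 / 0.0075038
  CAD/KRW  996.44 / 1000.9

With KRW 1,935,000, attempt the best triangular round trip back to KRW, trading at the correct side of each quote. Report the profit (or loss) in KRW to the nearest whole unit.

Best loop KRW → CAD → NOK → KRW:
KRW 1,935,000 ÷ 1000.9 (buy CAD at ask) = CAD 1,933.26
CAD 1,933.26 × 7.4794 (sell CAD at bid) = NOK 14,459.63
NOK 14,459.63 ÷ 0.0075038 (buy KRW at ask) = KRW 1,926,974

Net result: KRW -8,026 (no profitable arbitrage after spreads)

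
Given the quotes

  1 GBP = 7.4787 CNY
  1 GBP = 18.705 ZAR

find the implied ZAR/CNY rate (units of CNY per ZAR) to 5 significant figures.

1 ZAR ÷ 18.705 = 0.0534616 GBP
0.0534616 GBP × 7.4787 = 0.399824 CNY

ZAR/CNY = 0.39982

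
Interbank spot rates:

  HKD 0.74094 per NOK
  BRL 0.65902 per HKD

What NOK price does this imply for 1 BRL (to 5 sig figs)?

BRL/NOK = 2.0479

1 BRL ÷ 0.65902 = 1.5174 HKD
1.5174 HKD ÷ 0.74094 = 2.04795 NOK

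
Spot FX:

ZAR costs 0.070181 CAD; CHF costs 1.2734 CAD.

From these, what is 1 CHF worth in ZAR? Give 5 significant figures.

1 CHF × 1.2734 = 1.2734 CAD
1.2734 CAD ÷ 0.070181 = 18.1445 ZAR

CHF/ZAR = 18.145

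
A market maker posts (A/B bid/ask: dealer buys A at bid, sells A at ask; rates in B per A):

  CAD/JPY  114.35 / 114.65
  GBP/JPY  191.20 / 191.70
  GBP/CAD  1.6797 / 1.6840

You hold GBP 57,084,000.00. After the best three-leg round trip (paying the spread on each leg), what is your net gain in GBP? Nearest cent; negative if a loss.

Net profit: GBP 111,278.07

Best loop GBP → CAD → JPY → GBP:
GBP 57,084,000.00 × 1.6797 (sell GBP at bid) = CAD 95,883,994.80
CAD 95,883,994.80 × 114.35 (sell CAD at bid) = JPY 10,964,334,805
JPY 10,964,334,805 ÷ 191.70 (buy GBP at ask) = GBP 57,195,278.07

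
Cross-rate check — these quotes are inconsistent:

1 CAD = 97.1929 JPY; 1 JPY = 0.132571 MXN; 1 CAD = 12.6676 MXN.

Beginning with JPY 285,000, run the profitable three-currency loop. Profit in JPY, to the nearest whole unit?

Profitable loop is JPY → MXN → CAD → JPY:
JPY 285,000 × 0.132571 = MXN 37,782.74
MXN 37,782.74 ÷ 12.6676 = CAD 2,982.63
CAD 2,982.63 × 97.1929 = JPY 289,890
Profit = JPY 289,890 − JPY 285,000

Profit: JPY 4,890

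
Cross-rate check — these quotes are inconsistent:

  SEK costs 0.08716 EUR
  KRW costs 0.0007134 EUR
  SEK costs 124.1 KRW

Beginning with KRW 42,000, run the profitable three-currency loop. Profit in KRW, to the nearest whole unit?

Profitable loop is KRW → EUR → SEK → KRW:
KRW 42,000 × 0.0007134 = EUR 29.96
EUR 29.96 ÷ 0.08716 = SEK 343.77
SEK 343.77 × 124.1 = KRW 42,662
Profit = KRW 42,662 − KRW 42,000

Profit: KRW 662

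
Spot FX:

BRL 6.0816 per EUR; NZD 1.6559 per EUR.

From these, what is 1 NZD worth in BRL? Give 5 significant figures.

NZD/BRL = 3.6727

1 NZD ÷ 1.6559 = 0.603901 EUR
0.603901 EUR × 6.0816 = 3.67269 BRL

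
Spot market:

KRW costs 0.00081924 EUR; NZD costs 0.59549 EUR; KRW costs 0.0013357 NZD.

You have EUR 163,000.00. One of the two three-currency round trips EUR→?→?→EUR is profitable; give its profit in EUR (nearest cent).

Profit: EUR 4,886.34

Profitable loop is EUR → NZD → KRW → EUR:
EUR 163,000.00 ÷ 0.59549 = NZD 273,724.16
NZD 273,724.16 ÷ 0.0013357 = KRW 204,929,370
KRW 204,929,370 × 0.00081924 = EUR 167,886.34
Profit = EUR 167,886.34 − EUR 163,000.00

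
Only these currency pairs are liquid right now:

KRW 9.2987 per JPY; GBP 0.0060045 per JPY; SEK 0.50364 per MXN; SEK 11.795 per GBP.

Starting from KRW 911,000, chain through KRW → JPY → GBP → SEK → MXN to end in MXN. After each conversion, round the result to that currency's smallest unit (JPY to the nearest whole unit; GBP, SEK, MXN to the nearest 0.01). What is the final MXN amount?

MXN 13,776.98

KRW 911,000 ÷ 9.2987 = JPY 97,971
JPY 97,971 × 0.0060045 = GBP 588.27
GBP 588.27 × 11.795 = SEK 6,938.64
SEK 6,938.64 ÷ 0.50364 = MXN 13,776.98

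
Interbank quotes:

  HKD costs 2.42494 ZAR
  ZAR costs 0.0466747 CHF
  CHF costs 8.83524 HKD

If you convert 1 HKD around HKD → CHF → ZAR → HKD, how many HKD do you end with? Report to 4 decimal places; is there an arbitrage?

1.0000 (no arbitrage)

Around HKD → CHF → ZAR → HKD: 1 ÷ 8.83524 ÷ 0.0466747 ÷ 2.42494 = 0.999998
Product ≈ 1 (deviation 0.000%, within rounding noise).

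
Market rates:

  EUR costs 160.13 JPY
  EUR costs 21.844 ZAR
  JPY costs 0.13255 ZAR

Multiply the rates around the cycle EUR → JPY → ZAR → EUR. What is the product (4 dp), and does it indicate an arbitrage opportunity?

Around EUR → JPY → ZAR → EUR: 1 × 160.13 × 0.13255 ÷ 21.844 = 0.971673
Product < 1; profitable direction is EUR → ZAR → JPY → EUR.

0.9717 (arbitrage exists)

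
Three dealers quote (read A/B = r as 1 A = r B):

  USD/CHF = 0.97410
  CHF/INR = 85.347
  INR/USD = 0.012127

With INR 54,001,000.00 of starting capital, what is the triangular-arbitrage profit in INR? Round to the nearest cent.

Profitable loop is INR → USD → CHF → INR:
INR 54,001,000.00 × 0.012127 = USD 654,870.13
USD 654,870.13 × 0.97410 = CHF 637,908.99
CHF 637,908.99 × 85.347 = INR 54,443,618.63
Profit = INR 54,443,618.63 − INR 54,001,000.00

Profit: INR 442,618.63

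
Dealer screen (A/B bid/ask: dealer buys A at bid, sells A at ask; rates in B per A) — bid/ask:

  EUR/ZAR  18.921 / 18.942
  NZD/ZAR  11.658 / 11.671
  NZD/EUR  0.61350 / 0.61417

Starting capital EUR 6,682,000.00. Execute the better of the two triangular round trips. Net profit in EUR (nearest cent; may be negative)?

Net profit: EUR 14,009.96

Best loop EUR → NZD → ZAR → EUR:
EUR 6,682,000.00 ÷ 0.61417 (buy NZD at ask) = NZD 10,879,723.85
NZD 10,879,723.85 × 11.658 (sell NZD at bid) = ZAR 126,835,820.70
ZAR 126,835,820.70 ÷ 18.942 (buy EUR at ask) = EUR 6,696,009.96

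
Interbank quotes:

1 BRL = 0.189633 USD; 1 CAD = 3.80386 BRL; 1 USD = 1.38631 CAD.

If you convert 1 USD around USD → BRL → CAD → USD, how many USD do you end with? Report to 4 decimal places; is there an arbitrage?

Around USD → BRL → CAD → USD: 1 ÷ 0.189633 ÷ 3.80386 ÷ 1.38631 = 1.000003
Product ≈ 1 (deviation 0.000%, within rounding noise).

1.0000 (no arbitrage)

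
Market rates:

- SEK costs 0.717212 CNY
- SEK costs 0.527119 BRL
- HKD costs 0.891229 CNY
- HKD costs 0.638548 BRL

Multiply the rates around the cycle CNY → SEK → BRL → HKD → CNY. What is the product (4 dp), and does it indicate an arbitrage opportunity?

1.0258 (arbitrage exists)

Around CNY → SEK → BRL → HKD → CNY: 1 ÷ 0.717212 × 0.527119 ÷ 0.638548 × 0.891229 = 1.025786
Product > 1; profitable direction is CNY → SEK → BRL → HKD → CNY.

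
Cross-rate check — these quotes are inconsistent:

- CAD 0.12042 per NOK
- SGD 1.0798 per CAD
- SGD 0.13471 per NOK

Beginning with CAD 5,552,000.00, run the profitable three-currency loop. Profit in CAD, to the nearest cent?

Profit: CAD 199,847.30

Profitable loop is CAD → NOK → SGD → CAD:
CAD 5,552,000.00 ÷ 0.12042 = NOK 46,105,298.12
NOK 46,105,298.12 × 0.13471 = SGD 6,210,844.71
SGD 6,210,844.71 ÷ 1.0798 = CAD 5,751,847.30
Profit = CAD 5,751,847.30 − CAD 5,552,000.00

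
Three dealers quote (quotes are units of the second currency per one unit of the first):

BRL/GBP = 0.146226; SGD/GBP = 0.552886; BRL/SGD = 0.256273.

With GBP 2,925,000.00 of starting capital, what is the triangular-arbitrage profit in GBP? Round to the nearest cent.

Profit: GBP 93,644.88

Profitable loop is GBP → SGD → BRL → GBP:
GBP 2,925,000.00 ÷ 0.552886 = SGD 5,290,421.53
SGD 5,290,421.53 ÷ 0.256273 = BRL 20,643,694.55
BRL 20,643,694.55 × 0.146226 = GBP 3,018,644.88
Profit = GBP 3,018,644.88 − GBP 2,925,000.00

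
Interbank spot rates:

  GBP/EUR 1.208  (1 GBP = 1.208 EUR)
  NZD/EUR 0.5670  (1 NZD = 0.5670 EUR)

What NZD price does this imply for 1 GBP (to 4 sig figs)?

GBP/NZD = 2.131

1 GBP × 1.208 = 1.208 EUR
1.208 EUR ÷ 0.5670 = 2.13051 NZD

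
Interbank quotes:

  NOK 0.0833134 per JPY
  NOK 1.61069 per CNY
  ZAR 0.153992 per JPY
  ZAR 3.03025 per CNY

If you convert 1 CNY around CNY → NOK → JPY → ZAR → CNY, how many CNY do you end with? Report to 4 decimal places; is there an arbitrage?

Around CNY → NOK → JPY → ZAR → CNY: 1 × 1.61069 ÷ 0.0833134 × 0.153992 ÷ 3.03025 = 0.982464
Product < 1; profitable direction is CNY → ZAR → JPY → NOK → CNY.

0.9825 (arbitrage exists)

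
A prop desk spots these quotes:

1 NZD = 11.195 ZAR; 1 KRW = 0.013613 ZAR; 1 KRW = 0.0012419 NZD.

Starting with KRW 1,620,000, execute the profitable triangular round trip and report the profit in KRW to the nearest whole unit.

Profitable loop is KRW → NZD → ZAR → KRW:
KRW 1,620,000 × 0.0012419 = NZD 2,011.88
NZD 2,011.88 × 11.195 = ZAR 22,522.97
ZAR 22,522.97 ÷ 0.013613 = KRW 1,654,520
Profit = KRW 1,654,520 − KRW 1,620,000

Profit: KRW 34,520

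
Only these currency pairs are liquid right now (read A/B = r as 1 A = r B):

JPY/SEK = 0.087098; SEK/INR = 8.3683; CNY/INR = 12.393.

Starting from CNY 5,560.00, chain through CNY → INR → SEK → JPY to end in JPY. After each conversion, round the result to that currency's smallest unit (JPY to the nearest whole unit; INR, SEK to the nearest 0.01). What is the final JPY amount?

CNY 5,560.00 × 12.393 = INR 68,905.08
INR 68,905.08 ÷ 8.3683 = SEK 8,234.06
SEK 8,234.06 ÷ 0.087098 = JPY 94,538

JPY 94,538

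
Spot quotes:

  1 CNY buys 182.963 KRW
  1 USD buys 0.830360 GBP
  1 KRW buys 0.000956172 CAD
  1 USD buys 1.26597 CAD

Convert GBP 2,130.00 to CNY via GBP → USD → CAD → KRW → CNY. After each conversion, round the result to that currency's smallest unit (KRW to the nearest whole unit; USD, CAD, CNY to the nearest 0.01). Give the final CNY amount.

CNY 18,562.50

GBP 2,130.00 ÷ 0.830360 = USD 2,565.15
USD 2,565.15 × 1.26597 = CAD 3,247.40
CAD 3,247.40 ÷ 0.000956172 = KRW 3,396,251
KRW 3,396,251 ÷ 182.963 = CNY 18,562.50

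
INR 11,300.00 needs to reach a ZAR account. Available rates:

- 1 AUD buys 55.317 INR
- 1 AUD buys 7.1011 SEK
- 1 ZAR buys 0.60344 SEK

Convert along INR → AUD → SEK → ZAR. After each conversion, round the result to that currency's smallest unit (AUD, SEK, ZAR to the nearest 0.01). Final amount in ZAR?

ZAR 2,403.90

INR 11,300.00 ÷ 55.317 = AUD 204.28
AUD 204.28 × 7.1011 = SEK 1,450.61
SEK 1,450.61 ÷ 0.60344 = ZAR 2,403.90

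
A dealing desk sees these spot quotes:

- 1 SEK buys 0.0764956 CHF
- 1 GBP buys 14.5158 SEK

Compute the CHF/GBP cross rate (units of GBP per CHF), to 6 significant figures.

1 CHF ÷ 0.0764956 = 13.0726 SEK
13.0726 SEK ÷ 14.5158 = 0.900581 GBP

CHF/GBP = 0.900581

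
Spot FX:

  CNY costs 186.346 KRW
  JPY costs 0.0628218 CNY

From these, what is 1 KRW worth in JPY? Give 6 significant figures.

1 KRW ÷ 186.346 = 0.00536636 CNY
0.00536636 CNY ÷ 0.0628218 = 0.085422 JPY

KRW/JPY = 0.0854220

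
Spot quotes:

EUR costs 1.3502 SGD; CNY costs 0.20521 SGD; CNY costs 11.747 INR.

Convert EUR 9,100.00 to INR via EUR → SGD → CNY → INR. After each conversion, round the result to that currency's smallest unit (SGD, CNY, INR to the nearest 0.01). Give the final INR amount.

EUR 9,100.00 × 1.3502 = SGD 12,286.82
SGD 12,286.82 ÷ 0.20521 = CNY 59,874.37
CNY 59,874.37 × 11.747 = INR 703,344.22

INR 703,344.22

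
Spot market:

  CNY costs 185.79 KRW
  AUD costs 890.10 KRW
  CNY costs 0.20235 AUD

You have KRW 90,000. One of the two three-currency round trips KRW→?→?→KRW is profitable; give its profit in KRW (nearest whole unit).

Profitable loop is KRW → AUD → CNY → KRW:
KRW 90,000 ÷ 890.10 = AUD 101.11
AUD 101.11 ÷ 0.20235 = CNY 499.69
CNY 499.69 × 185.79 = KRW 92,837
Profit = KRW 92,837 − KRW 90,000

Profit: KRW 2,837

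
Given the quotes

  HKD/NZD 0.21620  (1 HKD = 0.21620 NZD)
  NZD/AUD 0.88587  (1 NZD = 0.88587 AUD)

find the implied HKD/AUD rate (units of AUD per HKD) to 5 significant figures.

HKD/AUD = 0.19153

1 HKD × 0.21620 = 0.2162 NZD
0.2162 NZD × 0.88587 = 0.191525 AUD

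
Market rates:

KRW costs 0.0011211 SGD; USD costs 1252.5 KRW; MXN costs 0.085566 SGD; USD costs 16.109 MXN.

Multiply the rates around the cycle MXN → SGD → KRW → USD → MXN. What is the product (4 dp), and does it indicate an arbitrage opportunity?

Around MXN → SGD → KRW → USD → MXN: 1 × 0.085566 ÷ 0.0011211 ÷ 1252.5 × 16.109 = 0.981630
Product < 1; profitable direction is MXN → USD → KRW → SGD → MXN.

0.9816 (arbitrage exists)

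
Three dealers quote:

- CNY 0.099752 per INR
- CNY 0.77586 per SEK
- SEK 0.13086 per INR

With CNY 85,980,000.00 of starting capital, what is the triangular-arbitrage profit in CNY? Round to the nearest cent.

Profit: CNY 1,531,697.26

Profitable loop is CNY → INR → SEK → CNY:
CNY 85,980,000.00 ÷ 0.099752 = INR 861,937,605.26
INR 861,937,605.26 × 0.13086 = SEK 112,793,155.02
SEK 112,793,155.02 × 0.77586 = CNY 87,511,697.26
Profit = CNY 87,511,697.26 − CNY 85,980,000.00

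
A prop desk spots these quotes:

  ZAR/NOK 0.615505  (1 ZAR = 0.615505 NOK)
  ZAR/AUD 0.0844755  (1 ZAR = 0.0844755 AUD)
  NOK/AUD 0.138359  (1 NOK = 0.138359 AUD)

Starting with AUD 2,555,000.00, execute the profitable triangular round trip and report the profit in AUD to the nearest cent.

Profit: AUD 20,722.86

Profitable loop is AUD → ZAR → NOK → AUD:
AUD 2,555,000.00 ÷ 0.0844755 = ZAR 30,245,455.78
ZAR 30,245,455.78 × 0.615505 = NOK 18,616,229.26
NOK 18,616,229.26 × 0.138359 = AUD 2,575,722.86
Profit = AUD 2,575,722.86 − AUD 2,555,000.00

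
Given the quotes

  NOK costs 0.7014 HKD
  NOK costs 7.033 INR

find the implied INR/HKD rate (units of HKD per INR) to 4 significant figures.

INR/HKD = 0.09973

1 INR ÷ 7.033 = 0.142187 NOK
0.142187 NOK × 0.7014 = 0.0997298 HKD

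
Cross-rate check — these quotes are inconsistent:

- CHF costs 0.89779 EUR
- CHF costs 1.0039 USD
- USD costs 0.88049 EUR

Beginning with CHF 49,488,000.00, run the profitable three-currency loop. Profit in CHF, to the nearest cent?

Profit: CHF 776,316.83

Profitable loop is CHF → EUR → USD → CHF:
CHF 49,488,000.00 × 0.89779 = EUR 44,429,831.52
EUR 44,429,831.52 ÷ 0.88049 = USD 50,460,347.67
USD 50,460,347.67 ÷ 1.0039 = CHF 50,264,316.83
Profit = CHF 50,264,316.83 − CHF 49,488,000.00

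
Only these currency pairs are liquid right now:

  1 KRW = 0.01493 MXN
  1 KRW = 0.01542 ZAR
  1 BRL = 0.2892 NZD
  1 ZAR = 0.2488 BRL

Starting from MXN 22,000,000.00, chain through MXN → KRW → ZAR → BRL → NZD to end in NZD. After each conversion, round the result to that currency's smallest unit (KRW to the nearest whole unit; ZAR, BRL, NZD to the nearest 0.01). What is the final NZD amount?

NZD 1,634,917.76

MXN 22,000,000.00 ÷ 0.01493 = KRW 1,473,543,202
KRW 1,473,543,202 × 0.01542 = ZAR 22,722,036.17
ZAR 22,722,036.17 × 0.2488 = BRL 5,653,242.60
BRL 5,653,242.60 × 0.2892 = NZD 1,634,917.76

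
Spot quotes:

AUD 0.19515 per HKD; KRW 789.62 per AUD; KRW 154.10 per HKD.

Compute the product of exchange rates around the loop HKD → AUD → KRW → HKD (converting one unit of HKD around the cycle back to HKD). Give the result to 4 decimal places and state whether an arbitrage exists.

Around HKD → AUD → KRW → HKD: 1 × 0.19515 × 789.62 ÷ 154.10 = 0.999963
Product ≈ 1 (deviation 0.004%, within rounding noise).

1.0000 (no arbitrage)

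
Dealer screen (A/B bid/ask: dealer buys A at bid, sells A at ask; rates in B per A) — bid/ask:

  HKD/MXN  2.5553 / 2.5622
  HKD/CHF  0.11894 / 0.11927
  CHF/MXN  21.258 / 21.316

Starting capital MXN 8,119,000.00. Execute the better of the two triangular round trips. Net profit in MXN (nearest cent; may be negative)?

Net profit: MXN 41,325.94

Best loop MXN → CHF → HKD → MXN:
MXN 8,119,000.00 ÷ 21.316 (buy CHF at ask) = CHF 380,887.60
CHF 380,887.60 ÷ 0.11927 (buy HKD at ask) = HKD 3,193,490.37
HKD 3,193,490.37 × 2.5553 (sell HKD at bid) = MXN 8,160,325.94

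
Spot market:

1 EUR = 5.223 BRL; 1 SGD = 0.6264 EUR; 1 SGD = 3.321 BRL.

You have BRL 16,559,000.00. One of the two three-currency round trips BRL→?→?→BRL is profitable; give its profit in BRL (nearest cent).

Profit: BRL 249,587.02

Profitable loop is BRL → EUR → SGD → BRL:
BRL 16,559,000.00 ÷ 5.223 = EUR 3,170,400.15
EUR 3,170,400.15 ÷ 0.6264 = SGD 5,061,302.93
SGD 5,061,302.93 × 3.321 = BRL 16,808,587.02
Profit = BRL 16,808,587.02 − BRL 16,559,000.00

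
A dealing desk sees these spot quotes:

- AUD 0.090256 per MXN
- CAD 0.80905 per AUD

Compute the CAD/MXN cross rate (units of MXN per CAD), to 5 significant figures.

CAD/MXN = 13.695

1 CAD ÷ 0.80905 = 1.23602 AUD
1.23602 AUD ÷ 0.090256 = 13.6946 MXN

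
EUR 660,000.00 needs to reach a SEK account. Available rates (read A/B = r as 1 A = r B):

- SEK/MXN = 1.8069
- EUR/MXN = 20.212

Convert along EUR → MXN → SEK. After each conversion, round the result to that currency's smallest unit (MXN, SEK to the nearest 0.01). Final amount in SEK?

EUR 660,000.00 × 20.212 = MXN 13,339,920.00
MXN 13,339,920.00 ÷ 1.8069 = SEK 7,382,766.06

SEK 7,382,766.06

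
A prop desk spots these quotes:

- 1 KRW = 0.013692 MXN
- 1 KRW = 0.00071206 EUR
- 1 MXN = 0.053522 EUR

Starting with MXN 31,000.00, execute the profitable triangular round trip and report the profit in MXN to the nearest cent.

Profit: MXN 903.94

Profitable loop is MXN → EUR → KRW → MXN:
MXN 31,000.00 × 0.053522 = EUR 1,659.18
EUR 1,659.18 ÷ 0.00071206 = KRW 2,330,115
KRW 2,330,115 × 0.013692 = MXN 31,903.94
Profit = MXN 31,903.94 − MXN 31,000.00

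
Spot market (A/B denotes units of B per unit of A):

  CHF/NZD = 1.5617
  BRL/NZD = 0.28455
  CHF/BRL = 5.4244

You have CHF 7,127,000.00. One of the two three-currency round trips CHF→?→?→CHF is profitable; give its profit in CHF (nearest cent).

Profit: CHF 83,976.36

Profitable loop is CHF → NZD → BRL → CHF:
CHF 7,127,000.00 × 1.5617 = NZD 11,130,235.90
NZD 11,130,235.90 ÷ 0.28455 = BRL 39,115,220.17
BRL 39,115,220.17 ÷ 5.4244 = CHF 7,210,976.36
Profit = CHF 7,210,976.36 − CHF 7,127,000.00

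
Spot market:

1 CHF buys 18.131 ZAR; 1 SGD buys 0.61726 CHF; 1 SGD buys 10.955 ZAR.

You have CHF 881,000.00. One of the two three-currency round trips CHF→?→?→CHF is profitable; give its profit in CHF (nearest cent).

Profitable loop is CHF → ZAR → SGD → CHF:
CHF 881,000.00 × 18.131 = ZAR 15,973,411.00
ZAR 15,973,411.00 ÷ 10.955 = SGD 1,458,093.20
SGD 1,458,093.20 × 0.61726 = CHF 900,022.61
Profit = CHF 900,022.61 − CHF 881,000.00

Profit: CHF 19,022.61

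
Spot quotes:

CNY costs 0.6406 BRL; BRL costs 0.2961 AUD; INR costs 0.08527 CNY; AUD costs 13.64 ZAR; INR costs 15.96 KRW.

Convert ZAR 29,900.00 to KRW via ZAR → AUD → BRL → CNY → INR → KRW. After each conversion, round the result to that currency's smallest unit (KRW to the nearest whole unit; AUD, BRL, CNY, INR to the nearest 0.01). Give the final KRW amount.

KRW 2,163,054

ZAR 29,900.00 ÷ 13.64 = AUD 2,192.08
AUD 2,192.08 ÷ 0.2961 = BRL 7,403.17
BRL 7,403.17 ÷ 0.6406 = CNY 11,556.62
CNY 11,556.62 ÷ 0.08527 = INR 135,529.73
INR 135,529.73 × 15.96 = KRW 2,163,054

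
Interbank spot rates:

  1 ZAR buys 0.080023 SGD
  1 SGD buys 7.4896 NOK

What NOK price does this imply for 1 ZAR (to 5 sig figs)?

ZAR/NOK = 0.59934

1 ZAR × 0.080023 = 0.080023 SGD
0.080023 SGD × 7.4896 = 0.59934 NOK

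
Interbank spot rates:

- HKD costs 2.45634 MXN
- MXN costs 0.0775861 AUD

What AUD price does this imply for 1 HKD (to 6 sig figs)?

HKD/AUD = 0.190578

1 HKD × 2.45634 = 2.45634 MXN
2.45634 MXN × 0.0775861 = 0.190578 AUD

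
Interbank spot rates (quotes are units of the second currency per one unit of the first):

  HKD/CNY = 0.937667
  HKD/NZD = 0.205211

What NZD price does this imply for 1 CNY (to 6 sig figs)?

1 CNY ÷ 0.937667 = 1.06648 HKD
1.06648 HKD × 0.205211 = 0.218853 NZD

CNY/NZD = 0.218853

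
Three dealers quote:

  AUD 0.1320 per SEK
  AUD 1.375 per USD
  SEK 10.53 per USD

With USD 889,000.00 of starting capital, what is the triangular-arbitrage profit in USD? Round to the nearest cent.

Profitable loop is USD → SEK → AUD → USD:
USD 889,000.00 × 10.53 = SEK 9,361,170.00
SEK 9,361,170.00 × 0.1320 = AUD 1,235,674.44
AUD 1,235,674.44 ÷ 1.375 = USD 898,672.32
Profit = USD 898,672.32 − USD 889,000.00

Profit: USD 9,672.32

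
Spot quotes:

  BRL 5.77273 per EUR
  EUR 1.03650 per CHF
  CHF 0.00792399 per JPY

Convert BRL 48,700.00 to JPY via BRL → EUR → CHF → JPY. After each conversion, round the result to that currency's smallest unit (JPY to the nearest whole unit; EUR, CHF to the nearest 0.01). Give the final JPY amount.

JPY 1,027,152

BRL 48,700.00 ÷ 5.77273 = EUR 8,436.22
EUR 8,436.22 ÷ 1.03650 = CHF 8,139.14
CHF 8,139.14 ÷ 0.00792399 = JPY 1,027,152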